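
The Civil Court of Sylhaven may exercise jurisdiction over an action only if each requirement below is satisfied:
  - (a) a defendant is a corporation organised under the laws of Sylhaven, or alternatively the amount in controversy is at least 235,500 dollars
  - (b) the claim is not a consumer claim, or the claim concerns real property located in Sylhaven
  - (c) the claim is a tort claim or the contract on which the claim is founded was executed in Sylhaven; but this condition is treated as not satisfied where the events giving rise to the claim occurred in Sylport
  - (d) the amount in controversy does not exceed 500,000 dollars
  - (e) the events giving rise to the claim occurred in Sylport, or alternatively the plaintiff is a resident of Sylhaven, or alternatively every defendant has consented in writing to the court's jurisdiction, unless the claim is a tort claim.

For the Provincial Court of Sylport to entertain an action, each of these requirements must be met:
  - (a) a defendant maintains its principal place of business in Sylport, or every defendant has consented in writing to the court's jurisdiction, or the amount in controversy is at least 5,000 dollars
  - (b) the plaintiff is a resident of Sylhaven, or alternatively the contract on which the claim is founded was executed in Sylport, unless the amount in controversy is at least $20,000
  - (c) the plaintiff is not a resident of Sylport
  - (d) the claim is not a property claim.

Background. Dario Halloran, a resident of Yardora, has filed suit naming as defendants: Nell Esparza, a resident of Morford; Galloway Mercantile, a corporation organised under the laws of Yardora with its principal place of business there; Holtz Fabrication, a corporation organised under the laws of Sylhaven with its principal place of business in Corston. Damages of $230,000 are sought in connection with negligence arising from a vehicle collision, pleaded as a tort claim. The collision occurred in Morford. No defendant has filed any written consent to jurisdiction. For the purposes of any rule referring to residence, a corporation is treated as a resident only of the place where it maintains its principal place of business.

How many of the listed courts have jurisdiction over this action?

2

The Civil Court of Sylhaven:
  (a) Holtz Fabrication is organised under the laws of Sylhaven — that alternative is enough. Satisfied.
  (b) The claim is a tort claim, not a consumer claim, so this disjunct is met. Satisfied.
  (c) The claim is a tort claim, so this disjunct is met. The exception is not triggered, since the operative events occurred in Morford, not Sylport. Condition met.
  (d) The amount in controversy is 230,000 dollars, within the USD 500,000 ceiling. Satisfied.
  (e) The operative events occurred in Morford, not Sylport; the plaintiff resides in Yardora, not Sylhaven; no such written consent has been filed — no alternative holds. The proviso rescues it, though: the claim is a tort claim. Met.
  → Every requirement is satisfied — jurisdiction.
The Provincial Court of Sylport:
  (a) The amount in controversy is 230,000 dollars, which meets the 5,000 dollars floor — that alternative is enough. Condition met.
  (b) The plaintiff resides in Yardora, not Sylhaven; no contract (and hence no place of execution) is alleged — none of the alternatives is met. But the amount in controversy is USD 230,000, which meets the USD 20,000 floor, and the 'unless' clause therefore excuses the requirement. Condition met.
  (c) The plaintiff resides in Yardora, which is not Sylport. Met.
  (d) The claim is a tort claim, not a property claim. Satisfied.
  → All conditions met; jurisdiction exists.
Courts with jurisdiction: the Civil Court of Sylhaven, the Provincial Court of Sylport — 2 in total.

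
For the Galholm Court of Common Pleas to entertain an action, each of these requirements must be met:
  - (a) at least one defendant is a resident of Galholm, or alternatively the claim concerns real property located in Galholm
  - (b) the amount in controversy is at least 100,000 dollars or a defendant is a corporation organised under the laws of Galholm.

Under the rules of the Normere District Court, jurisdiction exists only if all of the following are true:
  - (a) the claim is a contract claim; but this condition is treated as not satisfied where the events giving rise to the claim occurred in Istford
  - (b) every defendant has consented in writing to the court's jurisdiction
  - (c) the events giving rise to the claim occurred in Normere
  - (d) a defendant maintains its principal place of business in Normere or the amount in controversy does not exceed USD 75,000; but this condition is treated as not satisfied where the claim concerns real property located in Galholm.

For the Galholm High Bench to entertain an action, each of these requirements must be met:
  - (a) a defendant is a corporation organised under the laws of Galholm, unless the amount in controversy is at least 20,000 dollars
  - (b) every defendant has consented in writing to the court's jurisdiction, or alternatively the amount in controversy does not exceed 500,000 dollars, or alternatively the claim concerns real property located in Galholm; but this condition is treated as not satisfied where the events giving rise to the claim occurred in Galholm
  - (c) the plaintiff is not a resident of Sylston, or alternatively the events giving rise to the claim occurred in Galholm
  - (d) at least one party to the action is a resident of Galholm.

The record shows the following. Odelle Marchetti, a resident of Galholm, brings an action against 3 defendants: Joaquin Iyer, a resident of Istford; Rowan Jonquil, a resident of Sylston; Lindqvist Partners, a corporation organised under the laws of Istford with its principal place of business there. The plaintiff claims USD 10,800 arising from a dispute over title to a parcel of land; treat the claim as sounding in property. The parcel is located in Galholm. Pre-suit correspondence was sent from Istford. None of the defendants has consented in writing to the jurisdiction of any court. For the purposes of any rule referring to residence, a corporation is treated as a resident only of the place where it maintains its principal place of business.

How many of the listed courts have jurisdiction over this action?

0

The Galholm Court of Common Pleas:
  (a) The property lies in Galholm — that alternative is enough. Condition met.
  (b) The amount in controversy is USD 10,800, below the 100,000 dollars floor; the corporate defendant(s) are organised in Istford, not Galholm — none of the alternatives is met. Not met.
  → Not every requirement is met — no jurisdiction.
The Normere District Court:
  (a) The claim is a property claim, not a contract claim. Fails.
  (b) No such written consent has been filed. Fails.
  (c) The operative events occurred in Galholm, not Normere. Not met.
  (d) The amount in controversy is $10,800, within the $75,000 ceiling, so one alternative holds. However, the property lies in Galholm, which falls within the stated exception and so defeats the condition. Not met.
  → No jurisdiction.
The Galholm High Bench:
  (a) The corporate defendant(s) are organised in Istford, not Galholm. And the amount in controversy is 10,800 dollars, below the USD 20,000 floor, so the proviso does not save it. Not met.
  (b) The amount in controversy is $10,800, within the USD 500,000 ceiling — that alternative is enough. But the operative events occurred in Galholm, triggering the carve-out and defeating this condition. Fails.
  (c) The plaintiff resides in Galholm, which is not Sylston — that alternative is enough. Satisfied.
  (d) Odelle Marchetti resides in Galholm. Satisfied.
  → The court lacks jurisdiction.
No court satisfies all of its conditions.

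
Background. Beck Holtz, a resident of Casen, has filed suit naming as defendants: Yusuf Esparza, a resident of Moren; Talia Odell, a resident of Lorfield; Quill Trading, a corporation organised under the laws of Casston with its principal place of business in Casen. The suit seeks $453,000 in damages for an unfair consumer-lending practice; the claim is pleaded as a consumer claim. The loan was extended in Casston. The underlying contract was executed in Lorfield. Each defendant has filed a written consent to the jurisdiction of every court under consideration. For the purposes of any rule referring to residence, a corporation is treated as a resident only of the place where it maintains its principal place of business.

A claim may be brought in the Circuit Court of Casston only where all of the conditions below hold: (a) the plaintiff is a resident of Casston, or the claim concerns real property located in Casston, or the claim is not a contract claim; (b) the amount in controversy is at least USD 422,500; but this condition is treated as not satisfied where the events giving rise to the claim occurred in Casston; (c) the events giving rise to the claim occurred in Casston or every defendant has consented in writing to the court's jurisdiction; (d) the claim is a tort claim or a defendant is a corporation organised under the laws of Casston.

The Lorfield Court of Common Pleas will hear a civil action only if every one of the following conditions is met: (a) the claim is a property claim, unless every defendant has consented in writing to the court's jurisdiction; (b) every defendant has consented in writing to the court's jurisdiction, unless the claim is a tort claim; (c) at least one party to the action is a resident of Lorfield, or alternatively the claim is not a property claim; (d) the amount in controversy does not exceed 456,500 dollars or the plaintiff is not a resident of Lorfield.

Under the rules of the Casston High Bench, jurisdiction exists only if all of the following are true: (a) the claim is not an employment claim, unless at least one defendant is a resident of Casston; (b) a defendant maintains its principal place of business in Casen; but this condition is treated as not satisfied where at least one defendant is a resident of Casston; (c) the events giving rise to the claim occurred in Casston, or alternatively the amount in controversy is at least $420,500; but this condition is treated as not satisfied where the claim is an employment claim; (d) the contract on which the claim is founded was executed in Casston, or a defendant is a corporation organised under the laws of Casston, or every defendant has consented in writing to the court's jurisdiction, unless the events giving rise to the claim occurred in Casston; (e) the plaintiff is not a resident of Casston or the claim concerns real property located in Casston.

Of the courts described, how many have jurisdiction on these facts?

2

The Circuit Court of Casston:
  (a) The claim is a consumer claim, not a contract claim, so one alternative holds. Condition met.
  (b) The amount in controversy is 453,000 dollars, which meets the 422,500 dollars floor. But the carve-out bites: the operative events occurred in Casston. Not met.
  (c) The operative events occurred in Casston, which satisfies one of the alternatives. Condition met.
  (d) Quill Trading is organised under the laws of Casston, so this disjunct is met. Condition met.
  → No jurisdiction.
The Lorfield Court of Common Pleas:
  (a) The claim is a consumer claim, not a property claim. But every defendant has filed written consent, and the 'unless' clause therefore excuses the requirement. Met.
  (b) Every defendant has filed written consent. Met.
  (c) Talia Odell resides in Lorfield, so one alternative holds. Met.
  (d) The amount in controversy is USD 453,000, within the 456,500 dollars ceiling, so this disjunct is met. Met.
  → Jurisdiction lies.
The Casston High Bench:
  (a) The claim is a consumer claim, not an employment claim. Satisfied.
  (b) Quill Trading has its principal place of business in Casen. The carve-out does not apply: no defendant resides in Casston (they reside in Moren, Lorfield, Casen). Met.
  (c) The operative events occurred in Casston, which satisfies one of the alternatives. And the carve-out is inapplicable — the claim is a consumer claim, not an employment claim. Satisfied.
  (d) Quill Trading is organised under the laws of Casston, which satisfies one of the alternatives. Met.
  (e) The plaintiff resides in Casen, which is not Casston — that alternative is enough. Condition met.
  → All conditions met; jurisdiction exists.
Courts with jurisdiction: the Lorfield Court of Common Pleas, the Casston High Bench — 2 in total.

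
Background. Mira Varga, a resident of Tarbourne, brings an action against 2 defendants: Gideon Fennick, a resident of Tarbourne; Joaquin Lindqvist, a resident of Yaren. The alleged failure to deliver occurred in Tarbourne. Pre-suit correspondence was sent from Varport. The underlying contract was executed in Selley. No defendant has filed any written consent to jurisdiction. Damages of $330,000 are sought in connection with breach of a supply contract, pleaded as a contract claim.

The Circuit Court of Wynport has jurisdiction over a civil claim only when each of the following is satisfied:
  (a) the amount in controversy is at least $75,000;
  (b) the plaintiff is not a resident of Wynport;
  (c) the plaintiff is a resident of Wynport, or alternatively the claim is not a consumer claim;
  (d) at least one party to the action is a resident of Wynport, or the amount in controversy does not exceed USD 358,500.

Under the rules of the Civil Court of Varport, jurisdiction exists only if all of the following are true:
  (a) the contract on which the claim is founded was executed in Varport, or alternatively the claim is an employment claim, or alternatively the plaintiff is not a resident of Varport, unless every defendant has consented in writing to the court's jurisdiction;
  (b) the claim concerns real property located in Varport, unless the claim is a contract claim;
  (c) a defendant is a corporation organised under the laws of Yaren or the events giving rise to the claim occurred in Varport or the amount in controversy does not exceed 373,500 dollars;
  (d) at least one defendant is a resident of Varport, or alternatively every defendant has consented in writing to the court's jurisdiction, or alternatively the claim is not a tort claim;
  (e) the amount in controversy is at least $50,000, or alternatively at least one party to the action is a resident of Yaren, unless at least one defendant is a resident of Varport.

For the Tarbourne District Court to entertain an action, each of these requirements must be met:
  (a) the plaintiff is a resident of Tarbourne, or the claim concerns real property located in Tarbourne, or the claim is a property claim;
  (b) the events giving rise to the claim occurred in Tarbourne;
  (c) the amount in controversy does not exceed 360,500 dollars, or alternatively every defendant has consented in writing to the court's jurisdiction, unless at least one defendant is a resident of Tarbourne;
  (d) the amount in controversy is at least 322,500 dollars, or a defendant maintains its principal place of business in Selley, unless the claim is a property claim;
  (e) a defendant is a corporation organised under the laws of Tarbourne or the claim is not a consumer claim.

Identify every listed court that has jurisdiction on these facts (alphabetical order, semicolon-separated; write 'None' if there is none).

The Circuit Court of Wynport:
  (a) The amount in controversy is 330,000 dollars, which meets the USD 75,000 floor. Satisfied.
  (b) The plaintiff resides in Tarbourne, which is not Wynport. Satisfied.
  (c) The claim is a contract claim, not a consumer claim, so this disjunct is met. Condition met.
  (d) The amount in controversy is $330,000, within the 358,500 dollars ceiling, which satisfies one of the alternatives. Met.
  → Jurisdiction lies.
The Civil Court of Varport:
  (a) The plaintiff resides in Tarbourne, which is not Varport, which satisfies one of the alternatives. Satisfied.
  (b) The claim does not concern real property. However, the claim is a contract claim, so the 'unless' proviso supplies this condition. Condition met.
  (c) The amount in controversy is USD 330,000, within the $373,500 ceiling — that alternative is enough. Met.
  (d) The claim is a contract claim, not a tort claim, so this disjunct is met. Satisfied.
  (e) The amount in controversy is $330,000, which meets the 50,000 dollars floor, so this disjunct is met. Met.
  → All conditions met; jurisdiction exists.
The Tarbourne District Court:
  (a) The plaintiff resides in Tarbourne, so one alternative holds. Condition met.
  (b) The operative events occurred in Tarbourne. Met.
  (c) The amount in controversy is USD 330,000, within the USD 360,500 ceiling, which satisfies one of the alternatives. Satisfied.
  (d) The amount in controversy is USD 330,000, which meets the USD 322,500 floor, which satisfies one of the alternatives. Satisfied.
  (e) The claim is a contract claim, not a consumer claim, so this disjunct is met. Met.
  → The court has jurisdiction.

the Circuit Court of Wynport; the Civil Court of Varport; the Tarbourne District Court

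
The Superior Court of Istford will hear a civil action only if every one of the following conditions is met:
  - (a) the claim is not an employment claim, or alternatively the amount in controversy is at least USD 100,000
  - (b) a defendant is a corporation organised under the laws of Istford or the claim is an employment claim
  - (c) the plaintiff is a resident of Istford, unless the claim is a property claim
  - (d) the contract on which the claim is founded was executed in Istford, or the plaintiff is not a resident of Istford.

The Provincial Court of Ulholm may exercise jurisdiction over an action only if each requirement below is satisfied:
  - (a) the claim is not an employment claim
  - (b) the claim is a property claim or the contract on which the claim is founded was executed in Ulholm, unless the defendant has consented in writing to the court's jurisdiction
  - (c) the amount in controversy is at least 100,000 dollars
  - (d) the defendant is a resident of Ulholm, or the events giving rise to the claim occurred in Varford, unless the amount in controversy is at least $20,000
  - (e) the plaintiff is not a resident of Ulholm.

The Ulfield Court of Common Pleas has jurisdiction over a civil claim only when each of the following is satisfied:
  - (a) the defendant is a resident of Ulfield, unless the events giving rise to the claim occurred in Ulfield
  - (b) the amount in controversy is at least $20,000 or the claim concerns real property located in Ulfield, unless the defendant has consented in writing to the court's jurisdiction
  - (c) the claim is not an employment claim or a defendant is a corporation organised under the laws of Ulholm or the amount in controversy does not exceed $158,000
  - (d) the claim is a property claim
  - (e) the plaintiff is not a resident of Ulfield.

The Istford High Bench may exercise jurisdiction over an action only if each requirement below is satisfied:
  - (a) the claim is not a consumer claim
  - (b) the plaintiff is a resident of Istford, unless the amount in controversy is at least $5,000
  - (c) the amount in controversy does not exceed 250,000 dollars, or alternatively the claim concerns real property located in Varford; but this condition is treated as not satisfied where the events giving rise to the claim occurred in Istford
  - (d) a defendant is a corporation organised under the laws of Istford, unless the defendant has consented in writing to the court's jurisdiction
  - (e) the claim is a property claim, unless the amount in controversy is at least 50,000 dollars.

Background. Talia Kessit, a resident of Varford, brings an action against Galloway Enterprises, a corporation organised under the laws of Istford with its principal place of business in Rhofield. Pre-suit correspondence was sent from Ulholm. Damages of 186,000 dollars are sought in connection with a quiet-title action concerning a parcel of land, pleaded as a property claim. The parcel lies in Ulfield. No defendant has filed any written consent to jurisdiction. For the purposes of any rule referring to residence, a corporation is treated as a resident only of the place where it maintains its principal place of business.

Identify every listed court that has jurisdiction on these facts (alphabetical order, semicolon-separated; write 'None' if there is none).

The Superior Court of Istford:
  (a) The claim is a property claim, not an employment claim, so one alternative holds. Condition met.
  (b) Galloway Enterprises is organised under the laws of Istford, which satisfies one of the alternatives. Met.
  (c) The plaintiff resides in Varford, not Istford. However, the claim is a property claim, so the 'unless' proviso supplies this condition. Met.
  (d) The plaintiff resides in Varford, which is not Istford, which satisfies one of the alternatives. Condition met.
  → All conditions met; jurisdiction exists.
The Provincial Court of Ulholm:
  (a) The claim is a property claim, not an employment claim. Met.
  (b) The claim is a property claim, which satisfies one of the alternatives. Condition met.
  (c) The amount in controversy is USD 186,000, which meets the $100,000 floor. Condition met.
  (d) The defendant resides in Rhofield, not Ulholm; the operative events occurred in Ulfield, not Varford — every alternative fails. The proviso rescues it, though: the amount in controversy is $186,000, which meets the $20,000 floor. Condition met.
  (e) The plaintiff resides in Varford, which is not Ulholm. Satisfied.
  → Every requirement is satisfied — jurisdiction.
The Ulfield Court of Common Pleas:
  (a) The defendant resides in Rhofield, not Ulfield. The proviso rescues it, though: the operative events occurred in Ulfield. Satisfied.
  (b) The amount in controversy is 186,000 dollars, which meets the 20,000 dollars floor, which satisfies one of the alternatives. Condition met.
  (c) The claim is a property claim, not an employment claim, which satisfies one of the alternatives. Satisfied.
  (d) The claim is a property claim. Satisfied.
  (e) The plaintiff resides in Varford, which is not Ulfield. Met.
  → All conditions met; jurisdiction exists.
The Istford High Bench:
  (a) The claim is a property claim, not a consumer claim. Met.
  (b) The plaintiff resides in Varford, not Istford. The proviso rescues it, though: the amount in controversy is USD 186,000, which meets the USD 5,000 floor. Met.
  (c) The amount in controversy is USD 186,000, within the USD 250,000 ceiling — that alternative is enough. And the carve-out is inapplicable — the operative events occurred in Ulfield, not Istford. Satisfied.
  (d) Galloway Enterprises is organised under the laws of Istford. Met.
  (e) The claim is a property claim. Condition met.
  → The court has jurisdiction.

the Istford High Bench; the Provincial Court of Ulholm; the Superior Court of Istford; the Ulfield Court of Common Pleas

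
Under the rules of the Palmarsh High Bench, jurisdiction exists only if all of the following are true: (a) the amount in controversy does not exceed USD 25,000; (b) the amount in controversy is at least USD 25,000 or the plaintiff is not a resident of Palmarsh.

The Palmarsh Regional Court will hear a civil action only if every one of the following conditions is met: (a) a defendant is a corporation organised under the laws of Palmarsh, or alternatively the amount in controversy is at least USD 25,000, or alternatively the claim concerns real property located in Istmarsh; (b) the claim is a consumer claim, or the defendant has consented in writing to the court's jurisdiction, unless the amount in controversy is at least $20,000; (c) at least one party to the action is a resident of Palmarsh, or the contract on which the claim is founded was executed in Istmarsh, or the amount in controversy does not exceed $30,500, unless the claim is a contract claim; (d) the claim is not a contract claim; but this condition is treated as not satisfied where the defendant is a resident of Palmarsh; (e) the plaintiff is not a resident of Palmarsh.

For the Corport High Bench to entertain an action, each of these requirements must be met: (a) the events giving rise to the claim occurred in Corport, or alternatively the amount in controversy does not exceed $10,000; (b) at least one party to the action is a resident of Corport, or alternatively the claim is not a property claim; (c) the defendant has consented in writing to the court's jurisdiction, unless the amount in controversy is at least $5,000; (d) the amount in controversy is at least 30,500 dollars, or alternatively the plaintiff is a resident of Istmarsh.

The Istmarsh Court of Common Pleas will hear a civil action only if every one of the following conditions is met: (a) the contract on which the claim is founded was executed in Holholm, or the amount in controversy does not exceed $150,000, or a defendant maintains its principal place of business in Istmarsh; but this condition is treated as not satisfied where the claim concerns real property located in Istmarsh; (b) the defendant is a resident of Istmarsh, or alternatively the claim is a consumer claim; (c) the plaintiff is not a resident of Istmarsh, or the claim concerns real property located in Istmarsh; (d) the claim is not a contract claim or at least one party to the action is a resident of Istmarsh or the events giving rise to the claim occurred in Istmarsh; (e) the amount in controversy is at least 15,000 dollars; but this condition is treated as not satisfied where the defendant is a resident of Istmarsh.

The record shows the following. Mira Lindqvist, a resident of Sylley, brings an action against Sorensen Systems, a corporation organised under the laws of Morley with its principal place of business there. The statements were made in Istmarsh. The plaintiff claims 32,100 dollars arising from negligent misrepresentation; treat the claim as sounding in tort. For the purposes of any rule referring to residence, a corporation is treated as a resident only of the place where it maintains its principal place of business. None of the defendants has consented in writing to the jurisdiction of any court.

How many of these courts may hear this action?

0

The Palmarsh High Bench:
  (a) The amount in controversy is USD 32,100, above the $25,000 ceiling. Fails.
  (b) The amount in controversy is 32,100 dollars, which meets the $25,000 floor, which satisfies one of the alternatives. Condition met.
  → At least one condition fails; no jurisdiction.
The Palmarsh Regional Court:
  (a) The amount in controversy is $32,100, which meets the USD 25,000 floor, which satisfies one of the alternatives. Condition met.
  (b) The claim is a tort claim, not a consumer claim; no such written consent has been filed — no alternative holds. However, the amount in controversy is USD 32,100, which meets the 20,000 dollars floor, so the 'unless' proviso supplies this condition. Condition met.
  (c) No party resides in Palmarsh; no contract (and hence no place of execution) is alleged; the amount in controversy is USD 32,100, above the $30,500 ceiling — every alternative fails. Nor does the 'unless' clause help: the claim is a tort claim, not a contract claim. Fails.
  (d) The claim is a tort claim, not a contract claim. The carve-out does not apply: the defendant resides in Morley, not Palmarsh. Condition met.
  (e) The plaintiff resides in Sylley, which is not Palmarsh. Satisfied.
  → The court lacks jurisdiction.
The Corport High Bench:
  (a) The operative events occurred in Istmarsh, not Corport; the amount in controversy is USD 32,100, above the $10,000 ceiling — no alternative holds. Fails.
  (b) The claim is a tort claim, not a property claim, so this disjunct is met. Satisfied.
  (c) No such written consent has been filed. However, the amount in controversy is USD 32,100, which meets the $5,000 floor, so the 'unless' proviso supplies this condition. Satisfied.
  (d) The amount in controversy is 32,100 dollars, which meets the USD 30,500 floor — that alternative is enough. Satisfied.
  → The court lacks jurisdiction.
The Istmarsh Court of Common Pleas:
  (a) The amount in controversy is 32,100 dollars, within the $150,000 ceiling — that alternative is enough. The carve-out does not apply: the claim does not concern real property. Satisfied.
  (b) The defendant resides in Morley, not Istmarsh; the claim is a tort claim, not a consumer claim — none of the alternatives is met. Condition not met.
  (c) The plaintiff resides in Sylley, which is not Istmarsh, which satisfies one of the alternatives. Met.
  (d) The claim is a tort claim, not a contract claim, so this disjunct is met. Satisfied.
  (e) The amount in controversy is 32,100 dollars, which meets the USD 15,000 floor. The exception is not triggered, since the defendant resides in Morley, not Istmarsh. Met.
  → The court lacks jurisdiction.
No court satisfies all of its conditions.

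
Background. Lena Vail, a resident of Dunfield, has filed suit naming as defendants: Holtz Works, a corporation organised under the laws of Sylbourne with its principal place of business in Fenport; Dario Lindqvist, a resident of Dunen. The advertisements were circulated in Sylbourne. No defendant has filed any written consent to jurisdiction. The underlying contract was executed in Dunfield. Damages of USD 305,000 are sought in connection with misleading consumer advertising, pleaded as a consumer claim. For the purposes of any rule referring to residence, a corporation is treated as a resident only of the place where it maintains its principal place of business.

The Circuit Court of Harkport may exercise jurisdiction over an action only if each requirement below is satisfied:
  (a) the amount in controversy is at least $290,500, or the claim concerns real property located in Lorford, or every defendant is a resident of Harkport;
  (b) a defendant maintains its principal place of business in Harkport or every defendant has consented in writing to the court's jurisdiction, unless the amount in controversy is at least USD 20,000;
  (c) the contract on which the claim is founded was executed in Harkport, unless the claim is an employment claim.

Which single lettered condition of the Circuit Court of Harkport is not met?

The Circuit Court of Harkport:
  (a) The amount in controversy is $305,000, which meets the $290,500 floor, so this disjunct is met. Met.
  (b) The corporate defendant(s) have their principal place of business in Fenport, not Harkport; no such written consent has been filed — no alternative holds. The proviso rescues it, though: the amount in controversy is USD 305,000, which meets the 20,000 dollars floor. Condition met.
  (c) The contract was executed in Dunfield, not Harkport. Nor does the 'unless' clause help: the claim is a consumer claim, not an employment claim. Not met.
Only condition (c) fails.

(c)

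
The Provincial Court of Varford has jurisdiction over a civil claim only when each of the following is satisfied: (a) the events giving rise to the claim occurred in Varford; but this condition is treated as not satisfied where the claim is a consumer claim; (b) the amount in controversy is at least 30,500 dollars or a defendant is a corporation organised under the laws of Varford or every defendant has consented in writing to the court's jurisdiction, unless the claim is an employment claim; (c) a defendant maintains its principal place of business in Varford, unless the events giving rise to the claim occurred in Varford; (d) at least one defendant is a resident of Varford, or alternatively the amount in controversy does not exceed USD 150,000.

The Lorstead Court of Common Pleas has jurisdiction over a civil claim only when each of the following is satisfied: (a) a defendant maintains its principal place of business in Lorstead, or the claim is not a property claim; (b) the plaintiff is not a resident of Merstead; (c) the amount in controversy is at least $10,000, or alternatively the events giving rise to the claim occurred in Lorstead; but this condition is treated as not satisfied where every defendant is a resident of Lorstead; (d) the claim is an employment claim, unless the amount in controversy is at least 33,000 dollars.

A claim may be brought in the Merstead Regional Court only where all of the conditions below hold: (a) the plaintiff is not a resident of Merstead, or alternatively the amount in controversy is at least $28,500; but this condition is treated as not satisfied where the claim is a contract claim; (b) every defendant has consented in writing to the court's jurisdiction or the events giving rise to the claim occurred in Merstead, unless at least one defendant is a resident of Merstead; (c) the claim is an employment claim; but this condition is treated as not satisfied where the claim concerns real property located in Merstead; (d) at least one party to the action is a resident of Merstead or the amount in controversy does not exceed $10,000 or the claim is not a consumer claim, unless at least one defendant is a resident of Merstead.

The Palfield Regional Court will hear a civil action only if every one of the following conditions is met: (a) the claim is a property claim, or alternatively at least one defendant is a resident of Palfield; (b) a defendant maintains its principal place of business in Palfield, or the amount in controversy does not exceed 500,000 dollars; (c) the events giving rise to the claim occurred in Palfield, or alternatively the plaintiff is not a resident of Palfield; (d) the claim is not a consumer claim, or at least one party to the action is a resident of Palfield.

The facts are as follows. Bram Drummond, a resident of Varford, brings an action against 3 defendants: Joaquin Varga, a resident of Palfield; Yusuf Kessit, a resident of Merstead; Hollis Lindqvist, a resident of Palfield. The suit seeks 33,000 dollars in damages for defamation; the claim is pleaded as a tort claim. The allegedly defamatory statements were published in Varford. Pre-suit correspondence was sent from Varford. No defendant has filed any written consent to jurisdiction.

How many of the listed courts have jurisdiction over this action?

3

The Provincial Court of Varford:
  (a) The operative events occurred in Varford. And the carve-out is inapplicable — the claim is a tort claim, not a consumer claim. Met.
  (b) The amount in controversy is 33,000 dollars, which meets the 30,500 dollars floor — that alternative is enough. Satisfied.
  (c) No defendant is a corporation. But the operative events occurred in Varford, and the 'unless' clause therefore excuses the requirement. Met.
  (d) The amount in controversy is 33,000 dollars, within the 150,000 dollars ceiling, so this disjunct is met. Condition met.
  → Every requirement is satisfied — jurisdiction.
The Lorstead Court of Common Pleas:
  (a) The claim is a tort claim, not a property claim — that alternative is enough. Satisfied.
  (b) The plaintiff resides in Varford, which is not Merstead. Condition met.
  (c) The amount in controversy is USD 33,000, which meets the 10,000 dollars floor, which satisfies one of the alternatives. And the carve-out is inapplicable — the defendants reside as follows — Joaquin Varga in Palfield, Yusuf Kessit in Merstead, Hollis Lindqvist in Palfield — not all in Lorstead. Satisfied.
  (d) The claim is a tort claim, not an employment claim. However, the amount in controversy is $33,000, which meets the 33,000 dollars floor, so the 'unless' proviso supplies this condition. Condition met.
  → All conditions met; jurisdiction exists.
The Merstead Regional Court:
  (a) The plaintiff resides in Varford, which is not Merstead — that alternative is enough. And the carve-out is inapplicable — the claim is a tort claim, not a contract claim. Met.
  (b) No such written consent has been filed; the operative events occurred in Varford, not Merstead — every alternative fails. However, Yusuf Kessit resides in Merstead, so the 'unless' proviso supplies this condition. Condition met.
  (c) The claim is a tort claim, not an employment claim. Condition not met.
  (d) Yusuf Kessit resides in Merstead — that alternative is enough. Condition met.
  → The court lacks jurisdiction.
The Palfield Regional Court:
  (a) Joaquin Varga resides in Palfield, so this disjunct is met. Met.
  (b) The amount in controversy is 33,000 dollars, within the 500,000 dollars ceiling, so this disjunct is met. Satisfied.
  (c) The plaintiff resides in Varford, which is not Palfield, so this disjunct is met. Satisfied.
  (d) The claim is a tort claim, not a consumer claim — that alternative is enough. Satisfied.
  → Every requirement is satisfied — jurisdiction.
Courts with jurisdiction: the Provincial Court of Varford, the Lorstead Court of Common Pleas, the Palfield Regional Court — 3 in total.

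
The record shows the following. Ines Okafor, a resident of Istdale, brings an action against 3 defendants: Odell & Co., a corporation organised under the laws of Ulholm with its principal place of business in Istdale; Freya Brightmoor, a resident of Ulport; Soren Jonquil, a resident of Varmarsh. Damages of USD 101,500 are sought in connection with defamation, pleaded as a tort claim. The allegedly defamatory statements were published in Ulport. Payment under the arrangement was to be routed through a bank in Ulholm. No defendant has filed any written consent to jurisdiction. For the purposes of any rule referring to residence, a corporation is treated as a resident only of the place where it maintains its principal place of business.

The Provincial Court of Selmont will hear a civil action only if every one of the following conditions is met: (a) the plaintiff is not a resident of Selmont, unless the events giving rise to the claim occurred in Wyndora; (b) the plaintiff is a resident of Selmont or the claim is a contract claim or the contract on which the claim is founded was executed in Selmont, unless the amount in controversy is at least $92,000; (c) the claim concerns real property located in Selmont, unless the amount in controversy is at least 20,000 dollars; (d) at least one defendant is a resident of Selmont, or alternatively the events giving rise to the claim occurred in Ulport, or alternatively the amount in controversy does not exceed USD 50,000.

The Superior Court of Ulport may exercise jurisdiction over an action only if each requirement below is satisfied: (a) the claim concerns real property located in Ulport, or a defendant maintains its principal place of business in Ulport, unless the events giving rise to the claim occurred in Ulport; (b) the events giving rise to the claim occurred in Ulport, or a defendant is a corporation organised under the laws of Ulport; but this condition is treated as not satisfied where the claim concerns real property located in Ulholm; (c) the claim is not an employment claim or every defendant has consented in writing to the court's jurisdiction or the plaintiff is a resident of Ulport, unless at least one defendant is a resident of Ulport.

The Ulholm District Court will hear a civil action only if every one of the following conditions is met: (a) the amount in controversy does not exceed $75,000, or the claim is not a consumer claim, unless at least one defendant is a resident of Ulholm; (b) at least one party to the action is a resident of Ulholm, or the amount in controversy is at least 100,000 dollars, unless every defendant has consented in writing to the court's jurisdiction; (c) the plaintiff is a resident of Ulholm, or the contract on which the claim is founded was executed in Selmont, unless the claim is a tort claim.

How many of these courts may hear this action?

3

The Provincial Court of Selmont:
  (a) The plaintiff resides in Istdale, which is not Selmont. Satisfied.
  (b) The plaintiff resides in Istdale, not Selmont; the claim is a tort claim, not a contract claim; no contract (and hence no place of execution) is alleged — none of the alternatives is met. But the amount in controversy is $101,500, which meets the $92,000 floor, and the 'unless' clause therefore excuses the requirement. Satisfied.
  (c) The claim does not concern real property. The proviso rescues it, though: the amount in controversy is 101,500 dollars, which meets the $20,000 floor. Condition met.
  (d) The operative events occurred in Ulport, which satisfies one of the alternatives. Condition met.
  → Jurisdiction lies.
The Superior Court of Ulport:
  (a) The claim does not concern real property; the corporate defendant(s) have their principal place of business in Istdale, not Ulport — none of the alternatives is met. However, the operative events occurred in Ulport, so the 'unless' proviso supplies this condition. Satisfied.
  (b) The operative events occurred in Ulport, which satisfies one of the alternatives. The carve-out does not apply: the claim does not concern real property. Met.
  (c) The claim is a tort claim, not an employment claim, so one alternative holds. Met.
  → The court has jurisdiction.
The Ulholm District Court:
  (a) The claim is a tort claim, not a consumer claim — that alternative is enough. Met.
  (b) The amount in controversy is $101,500, which meets the $100,000 floor, so this disjunct is met. Met.
  (c) The plaintiff resides in Istdale, not Ulholm; no contract (and hence no place of execution) is alleged — no alternative holds. However, the claim is a tort claim, so the 'unless' proviso supplies this condition. Met.
  → The court has jurisdiction.
Courts with jurisdiction: the Provincial Court of Selmont, the Superior Court of Ulport, the Ulholm District Court — 3 in total.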